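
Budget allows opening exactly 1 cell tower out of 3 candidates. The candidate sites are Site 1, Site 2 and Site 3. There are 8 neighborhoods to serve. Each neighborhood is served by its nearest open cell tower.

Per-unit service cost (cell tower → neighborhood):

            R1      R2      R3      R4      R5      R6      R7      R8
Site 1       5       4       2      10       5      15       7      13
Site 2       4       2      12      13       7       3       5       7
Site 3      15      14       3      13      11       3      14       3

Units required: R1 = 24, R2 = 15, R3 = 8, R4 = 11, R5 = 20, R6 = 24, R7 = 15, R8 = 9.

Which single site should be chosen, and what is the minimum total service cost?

Choose Site 2 only; total service cost 715.

With exactly 1 open, each neighborhood uses its cheapest among the chosen.
{Site 2}: R1→Site 2 4·24=96, R2→Site 2 2·15=30, R3→Site 2 12·8=96, R4→Site 2 13·11=143, R5→Site 2 7·20=140, R6→Site 2 3·24=72, R7→Site 2 5·15=75, R8→Site 2 7·9=63. Service cost 715.
{Site 1}: service cost 988
{Site 3}: service cost 1266
Among all 3 size-1 choices, {Site 2} is lowest.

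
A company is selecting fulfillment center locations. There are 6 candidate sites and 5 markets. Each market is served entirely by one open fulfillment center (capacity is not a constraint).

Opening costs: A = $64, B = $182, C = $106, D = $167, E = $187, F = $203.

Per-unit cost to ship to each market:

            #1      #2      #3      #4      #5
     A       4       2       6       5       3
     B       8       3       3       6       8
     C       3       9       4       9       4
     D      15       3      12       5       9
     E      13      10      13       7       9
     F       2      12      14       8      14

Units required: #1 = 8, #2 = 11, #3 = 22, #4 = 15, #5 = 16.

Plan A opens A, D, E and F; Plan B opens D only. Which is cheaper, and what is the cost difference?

Plan A: {A, D, E, F}: #1→F 2·8=16, #2→A 2·11=22, #3→A 6·22=132, #4→A 5·15=75, #5→A 3·16=48. Service 293; fixed 621; total 914.
Plan B: {D}: #1→D 15·8=120, #2→D 3·11=33, #3→D 12·22=264, #4→D 5·15=75, #5→D 9·16=144. Service 636; fixed 167; total 803.
Difference: |914 − 803| = 111.

Plan B is cheaper by 111.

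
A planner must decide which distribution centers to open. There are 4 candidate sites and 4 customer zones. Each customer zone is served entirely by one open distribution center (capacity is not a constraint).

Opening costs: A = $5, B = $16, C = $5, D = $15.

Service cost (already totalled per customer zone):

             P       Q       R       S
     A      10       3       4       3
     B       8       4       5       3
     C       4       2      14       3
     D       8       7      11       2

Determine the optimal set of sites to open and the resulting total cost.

For any fixed open set, each customer zone goes to its cheapest open site; total = fixed + service.
{A, C}: P→C 4, Q→C 2, R→A 4, S→A 3. Service 13; fixed 10; total 23.
{A}: service 20 + fixed 5 = 25
{C}: service 23 + fixed 5 = 28
{A, B, C, D}: service 12 + fixed 41 = 53
No other subset beats 23.

Open A and C; minimum total cost 23.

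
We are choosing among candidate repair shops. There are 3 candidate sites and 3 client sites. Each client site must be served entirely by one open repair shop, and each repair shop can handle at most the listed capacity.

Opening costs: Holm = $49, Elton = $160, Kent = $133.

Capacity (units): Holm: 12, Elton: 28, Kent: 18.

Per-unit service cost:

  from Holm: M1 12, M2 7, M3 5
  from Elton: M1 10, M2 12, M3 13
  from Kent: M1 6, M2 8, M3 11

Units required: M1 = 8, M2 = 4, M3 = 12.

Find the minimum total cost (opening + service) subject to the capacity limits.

Minimum total cost: 322

Open {Holm, Kent}: M1→Kent 6·8=48, M2→Kent 8·4=32, M3→Holm 5·12=60.
Loads: Holm carries 12/12, Kent carries 12/18. Service 140; fixed 182; total 322.
Next best feasible plan costs 397.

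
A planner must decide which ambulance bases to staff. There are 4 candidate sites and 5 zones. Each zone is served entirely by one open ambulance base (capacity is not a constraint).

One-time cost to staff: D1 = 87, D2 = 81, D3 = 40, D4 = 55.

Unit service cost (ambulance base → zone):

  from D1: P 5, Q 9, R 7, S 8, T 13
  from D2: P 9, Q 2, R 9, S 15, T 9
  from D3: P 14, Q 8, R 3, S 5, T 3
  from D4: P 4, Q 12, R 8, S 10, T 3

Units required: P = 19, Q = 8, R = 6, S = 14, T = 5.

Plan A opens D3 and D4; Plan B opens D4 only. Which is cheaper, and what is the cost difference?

Plan A: {D3, D4}: P→D4 4·19=76, Q→D3 8·8=64, R→D3 3·6=18, S→D3 5·14=70, T→D3 3·5=15. Service 243; fixed 95; total 338.
Plan B: {D4}: P→D4 4·19=76, Q→D4 12·8=96, R→D4 8·6=48, S→D4 10·14=140, T→D4 3·5=15. Service 375; fixed 55; total 430.
Difference: |338 − 430| = 92.

Plan A is cheaper by 92.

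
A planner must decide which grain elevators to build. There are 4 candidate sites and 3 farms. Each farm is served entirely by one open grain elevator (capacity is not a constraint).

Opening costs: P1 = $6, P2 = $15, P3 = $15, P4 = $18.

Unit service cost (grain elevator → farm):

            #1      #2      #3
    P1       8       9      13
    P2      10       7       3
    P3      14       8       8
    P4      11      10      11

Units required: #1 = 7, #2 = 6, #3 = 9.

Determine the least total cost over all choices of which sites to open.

Minimum total cost: 146

For any fixed open set, each farm goes to its cheapest open site; total = fixed + service.
{P1, P2}: #1→P1 8·7=56, #2→P2 7·6=42, #3→P2 3·9=27. Service 125; fixed 21; total 146.
{P2}: #1→P2 10·7=70, #2→P2 7·6=42, #3→P2 3·9=27. Service 139; fixed 15; total 154.
{P1, P2, P3}: #1→P1 8·7=56, #2→P2 7·6=42, #3→P2 3·9=27. Service 125; fixed 36; total 161.
{P1, P2, P3, P4}: #1→P1 8·7=56, #2→P2 7·6=42, #3→P2 3·9=27. Service 125; fixed 54; total 179.
(All 15 nonempty subsets were checked; P1 and P2 is lowest.)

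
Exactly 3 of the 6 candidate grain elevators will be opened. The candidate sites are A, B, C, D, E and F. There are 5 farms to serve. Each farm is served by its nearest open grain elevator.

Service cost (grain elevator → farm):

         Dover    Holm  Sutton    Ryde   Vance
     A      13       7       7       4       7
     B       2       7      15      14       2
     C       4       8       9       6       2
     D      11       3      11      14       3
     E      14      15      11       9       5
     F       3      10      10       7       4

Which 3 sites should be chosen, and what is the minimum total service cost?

With exactly 3 open, each farm uses its cheapest among the chosen.
{A, B, D}: Dover→B 2, Holm→D 3, Sutton→A 7, Ryde→A 4, Vance→B 2. Service cost 18.
{A, C, D}: service cost 20
{A, D, F}: service cost 20
Among all 20 size-3 choices, {A, B, D} is lowest.

Choose A, B and D; total service cost 18.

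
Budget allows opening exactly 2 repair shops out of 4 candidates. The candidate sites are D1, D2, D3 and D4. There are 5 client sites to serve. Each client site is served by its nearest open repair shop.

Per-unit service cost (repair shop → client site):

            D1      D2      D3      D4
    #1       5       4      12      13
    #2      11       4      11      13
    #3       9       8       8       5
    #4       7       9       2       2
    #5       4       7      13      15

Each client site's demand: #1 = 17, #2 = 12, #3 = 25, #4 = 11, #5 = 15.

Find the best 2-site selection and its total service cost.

With exactly 2 open, each client site uses its cheapest among the chosen.
{D2, D4}: #1→D2 4·17=68, #2→D2 4·12=48, #3→D4 5·25=125, #4→D4 2·11=22, #5→D2 7·15=105. Service cost 368.
{D1, D4}: service cost 424
{D2, D3}: service cost 443
Among all 6 size-2 choices, {D2, D4} is lowest.

Choose D2 and D4; total service cost 368.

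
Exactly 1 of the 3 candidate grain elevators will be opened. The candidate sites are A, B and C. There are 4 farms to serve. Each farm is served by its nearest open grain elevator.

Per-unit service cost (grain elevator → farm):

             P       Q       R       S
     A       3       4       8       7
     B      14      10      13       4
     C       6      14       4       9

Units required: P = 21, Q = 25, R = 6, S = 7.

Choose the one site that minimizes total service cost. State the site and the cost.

With exactly 1 open, each farm uses its cheapest among the chosen.
{A}: P→A 3·21=63, Q→A 4·25=100, R→A 8·6=48, S→A 7·7=49. Service cost 260.
{C}: service cost 563
{B}: service cost 650
Among all 3 size-1 choices, {A} is lowest.

Choose A only; total service cost 260.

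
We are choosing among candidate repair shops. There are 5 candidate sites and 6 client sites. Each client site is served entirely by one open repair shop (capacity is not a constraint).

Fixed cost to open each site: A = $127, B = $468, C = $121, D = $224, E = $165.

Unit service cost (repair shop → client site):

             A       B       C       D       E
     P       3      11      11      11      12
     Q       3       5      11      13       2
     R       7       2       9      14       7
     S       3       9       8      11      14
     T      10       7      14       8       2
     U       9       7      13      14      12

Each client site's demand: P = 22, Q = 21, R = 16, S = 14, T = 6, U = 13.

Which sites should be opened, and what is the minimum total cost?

For any fixed open set, each client site goes to its cheapest open site; total = fixed + service.
{A}: P→A 3·22=66, Q→A 3·21=63, R→A 7·16=112, S→A 3·14=42, T→A 10·6=60, U→A 9·13=117. Service 460; fixed 127; total 587.
{A, E}: service 391 + fixed 292 = 683
{A, C}: P→A 3·22=66, Q→A 3·21=63, R→A 7·16=112, S→A 3·14=42, T→A 10·6=60, U→A 9·13=117. Service 460; fixed 248; total 708.
{A, B, C, D, E}: service 285 + fixed 1105 = 1390
No other subset beats 587.

Open A only; minimum total cost 587.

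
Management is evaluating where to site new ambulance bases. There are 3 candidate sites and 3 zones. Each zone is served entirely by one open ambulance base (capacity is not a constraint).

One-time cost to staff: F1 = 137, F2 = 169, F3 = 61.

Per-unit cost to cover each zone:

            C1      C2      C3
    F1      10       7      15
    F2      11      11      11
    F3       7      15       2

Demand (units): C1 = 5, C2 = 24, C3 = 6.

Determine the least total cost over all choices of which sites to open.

Minimum total cost: 413

For any fixed open set, each zone goes to its cheapest open site; total = fixed + service.
{F1, F3}: C1→F3 7·5=35, C2→F1 7·24=168, C3→F3 2·6=12. Service 215; fixed 198; total 413.
{F1}: service 308 + fixed 137 = 445
{F3}: C1→F3 7·5=35, C2→F3 15·24=360, C3→F3 2·6=12. Service 407; fixed 61; total 468.
{F1, F2, F3}: service 215 + fixed 367 = 582
No other subset beats 413.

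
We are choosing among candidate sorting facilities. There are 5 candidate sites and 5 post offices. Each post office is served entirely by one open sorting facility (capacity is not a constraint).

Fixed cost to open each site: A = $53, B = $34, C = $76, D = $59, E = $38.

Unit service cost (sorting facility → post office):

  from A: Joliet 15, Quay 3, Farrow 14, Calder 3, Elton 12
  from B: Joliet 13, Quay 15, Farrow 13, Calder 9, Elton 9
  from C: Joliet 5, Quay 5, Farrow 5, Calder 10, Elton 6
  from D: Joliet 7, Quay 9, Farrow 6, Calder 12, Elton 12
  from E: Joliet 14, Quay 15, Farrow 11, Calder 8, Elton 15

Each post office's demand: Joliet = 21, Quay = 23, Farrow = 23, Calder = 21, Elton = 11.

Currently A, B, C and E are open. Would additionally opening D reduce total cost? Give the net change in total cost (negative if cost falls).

Current service cost with {A, B, C, E}: 418.
Adding D: each post office re-picks its cheapest; new service cost 418, saving 0.
Extra fixed cost: 59. Net change = 59 − 0 = 59.
(Totals: 619 → 678.)

No — net change +59 (cost rises by 59).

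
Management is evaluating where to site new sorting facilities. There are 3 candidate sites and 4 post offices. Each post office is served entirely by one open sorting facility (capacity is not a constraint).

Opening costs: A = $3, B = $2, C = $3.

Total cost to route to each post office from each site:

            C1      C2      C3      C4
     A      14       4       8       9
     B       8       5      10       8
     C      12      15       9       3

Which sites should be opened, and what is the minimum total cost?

For any fixed open set, each post office goes to its cheapest open site; total = fixed + service.
{B, C}: C1→B 8, C2→B 5, C3→C 9, C4→C 3. Service 25; fixed 5; total 30.
{A, B, C}: C1→B 8, C2→A 4, C3→A 8, C4→C 3. Service 23; fixed 8; total 31.
{A, B}: service 28 + fixed 5 = 33
{B}: service 31 + fixed 2 = 33
(All 7 nonempty subsets were checked; B and C is lowest.)

Open B and C; minimum total cost 30.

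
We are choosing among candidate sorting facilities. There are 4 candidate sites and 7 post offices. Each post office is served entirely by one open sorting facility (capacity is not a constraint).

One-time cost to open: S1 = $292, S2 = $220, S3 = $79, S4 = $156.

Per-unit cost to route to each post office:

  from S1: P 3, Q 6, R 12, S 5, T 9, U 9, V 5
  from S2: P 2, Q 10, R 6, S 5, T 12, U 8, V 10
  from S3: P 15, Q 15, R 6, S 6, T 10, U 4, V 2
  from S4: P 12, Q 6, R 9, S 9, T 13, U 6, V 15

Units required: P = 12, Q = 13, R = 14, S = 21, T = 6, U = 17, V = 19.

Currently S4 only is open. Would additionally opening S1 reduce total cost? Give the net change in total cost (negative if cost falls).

Current service cost with {S4}: 1002.
Adding S1: each post office re-picks its cheapest; new service cost 596, saving 406.
Extra fixed cost: 292. Net change = 292 − 406 = -114.
(Totals: 1158 → 1044.)

Yes — net change −114 (cost falls by 114).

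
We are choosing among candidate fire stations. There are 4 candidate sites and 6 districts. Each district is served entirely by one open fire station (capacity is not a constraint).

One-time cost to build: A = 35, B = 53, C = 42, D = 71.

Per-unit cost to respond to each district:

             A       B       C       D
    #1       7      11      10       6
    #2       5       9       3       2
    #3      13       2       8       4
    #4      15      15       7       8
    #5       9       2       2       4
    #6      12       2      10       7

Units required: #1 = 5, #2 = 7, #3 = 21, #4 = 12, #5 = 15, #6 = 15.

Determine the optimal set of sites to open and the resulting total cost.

For any fixed open set, each district goes to its cheapest open site; total = fixed + service.
{B, C}: #1→C 10·5=50, #2→C 3·7=21, #3→B 2·21=42, #4→C 7·12=84, #5→B 2·15=30, #6→B 2·15=30. Service 257; fixed 95; total 352.
{B, D}: service 242 + fixed 124 = 366
{A, B, C}: service 242 + fixed 130 = 372
{A, B, C, D}: service 230 + fixed 201 = 431
(All 15 nonempty subsets were checked; B and C is lowest.)

Open B and C; minimum total cost 352.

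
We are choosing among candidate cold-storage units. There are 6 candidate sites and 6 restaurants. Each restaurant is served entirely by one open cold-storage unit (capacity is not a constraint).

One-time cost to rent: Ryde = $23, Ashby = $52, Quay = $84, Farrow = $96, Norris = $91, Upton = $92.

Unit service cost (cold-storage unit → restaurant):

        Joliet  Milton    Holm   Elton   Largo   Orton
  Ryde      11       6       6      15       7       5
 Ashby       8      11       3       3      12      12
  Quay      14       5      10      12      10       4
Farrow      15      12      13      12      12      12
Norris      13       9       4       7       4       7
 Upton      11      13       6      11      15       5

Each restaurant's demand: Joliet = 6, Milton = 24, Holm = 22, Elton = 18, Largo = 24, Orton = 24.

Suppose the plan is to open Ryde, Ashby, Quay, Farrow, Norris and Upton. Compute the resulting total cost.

Each restaurant is assigned to its cheapest site among the open ones.
{Ryde, Ashby, Quay, Farrow, Norris, Upton}: Joliet→Ashby 8·6=48, Milton→Quay 5·24=120, Holm→Ashby 3·22=66, Elton→Ashby 3·18=54, Largo→Norris 4·24=96, Orton→Quay 4·24=96. Service 480; fixed 438; total 918.

Total cost: 918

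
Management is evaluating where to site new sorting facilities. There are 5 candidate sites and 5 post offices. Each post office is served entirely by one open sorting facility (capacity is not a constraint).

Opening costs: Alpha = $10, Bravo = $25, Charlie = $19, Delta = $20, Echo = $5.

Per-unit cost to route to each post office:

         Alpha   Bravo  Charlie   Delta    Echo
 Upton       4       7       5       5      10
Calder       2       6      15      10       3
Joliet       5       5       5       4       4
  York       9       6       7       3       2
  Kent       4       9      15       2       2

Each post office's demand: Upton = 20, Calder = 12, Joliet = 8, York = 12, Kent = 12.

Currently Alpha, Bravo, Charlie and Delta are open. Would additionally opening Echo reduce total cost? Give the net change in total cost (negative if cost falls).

Current service cost with {Alpha, Bravo, Charlie, Delta}: 196.
Adding Echo: each post office re-picks its cheapest; new service cost 184, saving 12.
Extra fixed cost: 5. Net change = 5 − 12 = -7.
(Totals: 270 → 263.)

Yes — net change −7 (cost falls by 7).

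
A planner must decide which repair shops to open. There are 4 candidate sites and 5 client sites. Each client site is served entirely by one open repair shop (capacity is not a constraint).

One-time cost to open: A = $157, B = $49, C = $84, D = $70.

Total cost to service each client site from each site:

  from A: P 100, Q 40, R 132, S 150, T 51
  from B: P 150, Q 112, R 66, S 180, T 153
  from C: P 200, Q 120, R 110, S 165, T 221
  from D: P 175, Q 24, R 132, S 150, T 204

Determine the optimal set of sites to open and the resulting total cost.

For any fixed open set, each client site goes to its cheapest open site; total = fixed + service.
{A, B}: P→A 100, Q→A 40, R→B 66, S→A 150, T→A 51. Service 407; fixed 206; total 613.
{A}: P→A 100, Q→A 40, R→A 132, S→A 150, T→A 51. Service 473; fixed 157; total 630.
{B, D}: P→B 150, Q→D 24, R→B 66, S→D 150, T→B 153. Service 543; fixed 119; total 662.
{A, B, C, D}: service 391 + fixed 360 = 751
(All 15 nonempty subsets were checked; A and B is lowest.)

Open A and B; minimum total cost 613.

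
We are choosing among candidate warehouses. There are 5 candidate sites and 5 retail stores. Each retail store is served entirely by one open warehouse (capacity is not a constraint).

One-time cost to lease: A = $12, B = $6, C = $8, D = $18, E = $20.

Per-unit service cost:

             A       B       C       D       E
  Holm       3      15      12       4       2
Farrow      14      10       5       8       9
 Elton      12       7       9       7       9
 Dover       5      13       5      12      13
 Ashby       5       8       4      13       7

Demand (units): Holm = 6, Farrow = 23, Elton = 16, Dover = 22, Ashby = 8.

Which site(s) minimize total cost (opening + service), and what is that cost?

Open A, B and C; minimum total cost 413.

For any fixed open set, each retail store goes to its cheapest open site; total = fixed + service.
{A, B, C}: Holm→A 3·6=18, Farrow→C 5·23=115, Elton→B 7·16=112, Dover→A 5·22=110, Ashby→C 4·8=32. Service 387; fixed 26; total 413.
{B, C, E}: service 381 + fixed 34 = 415
{C, D}: service 393 + fixed 26 = 419
{A, B, C, D, E}: service 381 + fixed 64 = 445
No other subset beats 413.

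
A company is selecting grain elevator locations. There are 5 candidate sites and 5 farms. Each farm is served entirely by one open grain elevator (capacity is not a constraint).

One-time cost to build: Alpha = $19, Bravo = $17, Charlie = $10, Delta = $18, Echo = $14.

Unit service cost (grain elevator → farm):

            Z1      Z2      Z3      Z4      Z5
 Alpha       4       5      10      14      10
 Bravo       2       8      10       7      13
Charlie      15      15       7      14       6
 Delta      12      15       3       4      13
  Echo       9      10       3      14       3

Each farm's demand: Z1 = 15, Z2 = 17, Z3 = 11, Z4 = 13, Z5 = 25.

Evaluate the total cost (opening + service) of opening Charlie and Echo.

Each farm is assigned to its cheapest site among the open ones.
{Charlie, Echo}: Z1→Echo 9·15=135, Z2→Echo 10·17=170, Z3→Echo 3·11=33, Z4→Charlie 14·13=182, Z5→Echo 3·25=75. Service 595; fixed 24; total 619.

Total cost: 619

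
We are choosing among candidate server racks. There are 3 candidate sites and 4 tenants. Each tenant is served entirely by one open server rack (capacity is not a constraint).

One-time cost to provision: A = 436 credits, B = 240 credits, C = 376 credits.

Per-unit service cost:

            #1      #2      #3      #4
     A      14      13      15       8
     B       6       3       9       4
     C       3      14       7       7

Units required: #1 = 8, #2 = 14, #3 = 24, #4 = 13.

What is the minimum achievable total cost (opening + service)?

For any fixed open set, each tenant goes to its cheapest open site; total = fixed + service.
{B}: #1→B 6·8=48, #2→B 3·14=42, #3→B 9·24=216, #4→B 4·13=52. Service 358; fixed 240; total 598.
{C}: service 479 + fixed 376 = 855
{B, C}: #1→C 3·8=24, #2→B 3·14=42, #3→C 7·24=168, #4→B 4·13=52. Service 286; fixed 616; total 902.
{A, B, C}: service 286 + fixed 1052 = 1338
No other subset beats 598.

Minimum total cost: 598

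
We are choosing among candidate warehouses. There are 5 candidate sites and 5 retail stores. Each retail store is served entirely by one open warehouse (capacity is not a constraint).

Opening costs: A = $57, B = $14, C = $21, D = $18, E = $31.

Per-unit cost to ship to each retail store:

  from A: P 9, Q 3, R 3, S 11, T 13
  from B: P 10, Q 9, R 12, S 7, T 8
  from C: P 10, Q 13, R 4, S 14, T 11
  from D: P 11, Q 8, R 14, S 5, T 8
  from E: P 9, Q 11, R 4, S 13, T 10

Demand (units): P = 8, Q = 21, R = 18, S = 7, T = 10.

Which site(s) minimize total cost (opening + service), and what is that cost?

For any fixed open set, each retail store goes to its cheapest open site; total = fixed + service.
{A, D}: P→A 9·8=72, Q→A 3·21=63, R→A 3·18=54, S→D 5·7=35, T→D 8·10=80. Service 304; fixed 75; total 379.
{A, B}: P→A 9·8=72, Q→A 3·21=63, R→A 3·18=54, S→B 7·7=49, T→B 8·10=80. Service 318; fixed 71; total 389.
{A, B, D}: service 304 + fixed 89 = 393
{A, B, C, D, E}: P→A 9·8=72, Q→A 3·21=63, R→A 3·18=54, S→D 5·7=35, T→B 8·10=80. Service 304; fixed 141; total 445.
No other subset beats 379.

Open A and D; minimum total cost 379.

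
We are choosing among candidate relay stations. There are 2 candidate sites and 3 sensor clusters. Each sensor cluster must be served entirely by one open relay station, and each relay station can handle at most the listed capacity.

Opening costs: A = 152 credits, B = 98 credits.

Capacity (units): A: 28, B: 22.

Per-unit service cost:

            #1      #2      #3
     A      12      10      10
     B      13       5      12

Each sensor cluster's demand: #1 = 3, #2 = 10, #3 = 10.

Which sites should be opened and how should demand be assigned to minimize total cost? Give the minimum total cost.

Open {A}: #1→A 12·3=36, #2→A 10·10=100, #3→A 10·10=100.
Loads: A carries 23/28. Service 236; fixed 152; total 388.
Next best feasible plan costs 436.

Minimum total cost: 388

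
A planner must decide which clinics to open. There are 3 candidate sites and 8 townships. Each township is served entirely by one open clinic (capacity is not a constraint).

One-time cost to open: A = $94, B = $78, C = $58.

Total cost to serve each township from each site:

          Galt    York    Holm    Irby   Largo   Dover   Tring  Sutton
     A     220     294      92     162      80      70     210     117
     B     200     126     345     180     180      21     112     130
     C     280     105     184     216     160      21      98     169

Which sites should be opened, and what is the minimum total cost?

Open A and C; minimum total cost 1047.

For any fixed open set, each township goes to its cheapest open site; total = fixed + service.
{A, C}: Galt→A 220, York→C 105, Holm→A 92, Irby→A 162, Largo→A 80, Dover→C 21, Tring→C 98, Sutton→A 117. Service 895; fixed 152; total 1047.
{A, B}: Galt→B 200, York→B 126, Holm→A 92, Irby→A 162, Largo→A 80, Dover→B 21, Tring→B 112, Sutton→A 117. Service 910; fixed 172; total 1082.
{A, B, C}: service 875 + fixed 230 = 1105
{C}: service 1233 + fixed 58 = 1291
(All 7 nonempty subsets were checked; A and C is lowest.)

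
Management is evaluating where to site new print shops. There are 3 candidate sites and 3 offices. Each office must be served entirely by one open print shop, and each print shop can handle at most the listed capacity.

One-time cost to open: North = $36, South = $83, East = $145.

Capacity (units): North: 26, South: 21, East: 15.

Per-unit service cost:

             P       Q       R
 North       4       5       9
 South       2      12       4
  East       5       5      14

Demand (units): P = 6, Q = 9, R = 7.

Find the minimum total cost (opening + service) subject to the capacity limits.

Open {North}: P→North 4·6=24, Q→North 5·9=45, R→North 9·7=63.
Loads: North carries 22/26. Service 132; fixed 36; total 168.
Next best feasible plan costs 204.

Minimum total cost: 168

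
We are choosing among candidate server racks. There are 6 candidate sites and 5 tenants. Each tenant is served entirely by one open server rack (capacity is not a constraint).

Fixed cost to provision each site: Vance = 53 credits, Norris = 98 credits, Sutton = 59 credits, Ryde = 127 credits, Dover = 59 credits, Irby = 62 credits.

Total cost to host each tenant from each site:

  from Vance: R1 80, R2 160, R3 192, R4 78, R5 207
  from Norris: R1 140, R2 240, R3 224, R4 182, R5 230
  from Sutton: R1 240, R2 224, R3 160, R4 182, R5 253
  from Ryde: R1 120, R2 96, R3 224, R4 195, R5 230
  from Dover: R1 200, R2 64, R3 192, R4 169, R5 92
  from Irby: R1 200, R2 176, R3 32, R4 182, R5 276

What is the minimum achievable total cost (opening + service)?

For any fixed open set, each tenant goes to its cheapest open site; total = fixed + service.
{Vance, Dover, Irby}: R1→Vance 80, R2→Dover 64, R3→Irby 32, R4→Vance 78, R5→Dover 92. Service 346; fixed 174; total 520.
{Vance, Sutton, Dover, Irby}: R1→Vance 80, R2→Dover 64, R3→Irby 32, R4→Vance 78, R5→Dover 92. Service 346; fixed 233; total 579.
{Vance, Norris, Dover, Irby}: service 346 + fixed 272 = 618
{Vance, Norris, Sutton, Ryde, Dover, Irby}: service 346 + fixed 458 = 804
No other subset beats 520.

Minimum total cost: 520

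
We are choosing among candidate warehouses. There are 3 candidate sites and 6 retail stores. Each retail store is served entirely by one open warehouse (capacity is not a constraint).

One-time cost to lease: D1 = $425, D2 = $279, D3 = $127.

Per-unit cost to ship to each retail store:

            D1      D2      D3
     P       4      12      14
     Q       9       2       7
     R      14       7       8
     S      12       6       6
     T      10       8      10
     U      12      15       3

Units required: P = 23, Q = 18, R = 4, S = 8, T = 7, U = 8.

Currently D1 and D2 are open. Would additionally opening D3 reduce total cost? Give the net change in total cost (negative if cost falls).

No — net change +55 (cost rises by 55).

Current service cost with {D1, D2}: 356.
Adding D3: each retail store re-picks its cheapest; new service cost 284, saving 72.
Extra fixed cost: 127. Net change = 127 − 72 = 55.
(Totals: 1060 → 1115.)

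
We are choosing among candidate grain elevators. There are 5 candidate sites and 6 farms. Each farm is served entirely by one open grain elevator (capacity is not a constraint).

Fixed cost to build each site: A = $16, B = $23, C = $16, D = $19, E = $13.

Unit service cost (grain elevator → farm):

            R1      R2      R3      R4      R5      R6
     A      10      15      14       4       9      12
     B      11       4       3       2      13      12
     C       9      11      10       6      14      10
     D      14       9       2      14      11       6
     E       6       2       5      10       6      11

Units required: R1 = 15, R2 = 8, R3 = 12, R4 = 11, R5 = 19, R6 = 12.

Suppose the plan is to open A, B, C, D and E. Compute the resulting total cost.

Each farm is assigned to its cheapest site among the open ones.
{A, B, C, D, E}: R1→E 6·15=90, R2→E 2·8=16, R3→D 2·12=24, R4→B 2·11=22, R5→E 6·19=114, R6→D 6·12=72. Service 338; fixed 87; total 425.

Total cost: 425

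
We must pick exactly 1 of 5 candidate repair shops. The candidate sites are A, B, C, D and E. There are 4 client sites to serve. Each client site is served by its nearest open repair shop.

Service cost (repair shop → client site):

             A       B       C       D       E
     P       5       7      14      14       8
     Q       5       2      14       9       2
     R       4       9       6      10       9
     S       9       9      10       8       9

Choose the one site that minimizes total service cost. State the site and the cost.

With exactly 1 open, each client site uses its cheapest among the chosen.
{A}: P→A 5, Q→A 5, R→A 4, S→A 9. Service cost 23.
{B}: service cost 27
{E}: service cost 28
Among all 5 size-1 choices, {A} is lowest.

Choose A only; total service cost 23.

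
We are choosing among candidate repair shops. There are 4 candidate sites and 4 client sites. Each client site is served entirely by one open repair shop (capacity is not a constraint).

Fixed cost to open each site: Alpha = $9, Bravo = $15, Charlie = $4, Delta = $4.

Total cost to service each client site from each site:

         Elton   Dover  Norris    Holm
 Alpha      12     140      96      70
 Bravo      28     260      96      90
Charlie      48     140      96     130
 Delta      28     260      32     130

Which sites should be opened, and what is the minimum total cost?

Open Alpha and Delta; minimum total cost 267.

For any fixed open set, each client site goes to its cheapest open site; total = fixed + service.
{Alpha, Delta}: Elton→Alpha 12, Dover→Alpha 140, Norris→Delta 32, Holm→Alpha 70. Service 254; fixed 13; total 267.
{Alpha, Charlie, Delta}: service 254 + fixed 17 = 271
{Alpha, Bravo, Delta}: Elton→Alpha 12, Dover→Alpha 140, Norris→Delta 32, Holm→Alpha 70. Service 254; fixed 28; total 282.
{Alpha, Bravo, Charlie, Delta}: Elton→Alpha 12, Dover→Alpha 140, Norris→Delta 32, Holm→Alpha 70. Service 254; fixed 32; total 286.
(All 15 nonempty subsets were checked; Alpha and Delta is lowest.)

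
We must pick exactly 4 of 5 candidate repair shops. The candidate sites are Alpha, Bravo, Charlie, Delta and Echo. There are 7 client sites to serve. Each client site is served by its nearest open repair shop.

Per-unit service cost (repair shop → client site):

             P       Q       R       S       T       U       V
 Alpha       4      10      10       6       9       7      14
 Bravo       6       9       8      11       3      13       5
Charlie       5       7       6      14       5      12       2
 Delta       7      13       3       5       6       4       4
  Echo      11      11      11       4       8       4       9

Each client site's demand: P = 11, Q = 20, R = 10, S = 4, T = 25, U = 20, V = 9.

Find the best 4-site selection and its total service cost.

With exactly 4 open, each client site uses its cheapest among the chosen.
{Alpha, Bravo, Charlie, Delta}: P→Alpha 4·11=44, Q→Charlie 7·20=140, R→Delta 3·10=30, S→Delta 5·4=20, T→Bravo 3·25=75, U→Delta 4·20=80, V→Charlie 2·9=18. Service cost 407.
{Bravo, Charlie, Delta, Echo}: service cost 414
{Alpha, Bravo, Charlie, Echo}: service cost 433
Among all 5 size-4 choices, {Alpha, Bravo, Charlie, Delta} is lowest.

Choose Alpha, Bravo, Charlie and Delta; total service cost 407.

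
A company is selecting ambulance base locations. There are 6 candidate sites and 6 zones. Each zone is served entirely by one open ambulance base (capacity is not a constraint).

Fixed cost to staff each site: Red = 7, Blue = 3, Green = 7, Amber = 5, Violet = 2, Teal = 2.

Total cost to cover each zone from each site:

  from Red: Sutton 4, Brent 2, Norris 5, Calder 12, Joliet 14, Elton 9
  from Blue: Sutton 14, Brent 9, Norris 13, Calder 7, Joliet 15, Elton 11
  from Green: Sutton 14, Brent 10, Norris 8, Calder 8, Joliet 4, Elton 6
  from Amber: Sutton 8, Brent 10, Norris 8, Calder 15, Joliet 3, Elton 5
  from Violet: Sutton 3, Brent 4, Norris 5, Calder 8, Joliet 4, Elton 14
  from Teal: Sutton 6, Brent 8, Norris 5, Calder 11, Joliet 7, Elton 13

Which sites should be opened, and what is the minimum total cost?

Open Amber and Violet; minimum total cost 35.

For any fixed open set, each zone goes to its cheapest open site; total = fixed + service.
{Amber, Violet}: Sutton→Violet 3, Brent→Violet 4, Norris→Violet 5, Calder→Violet 8, Joliet→Amber 3, Elton→Amber 5. Service 28; fixed 7; total 35.
{Blue, Amber, Violet}: service 27 + fixed 10 = 37
{Amber, Violet, Teal}: Sutton→Violet 3, Brent→Violet 4, Norris→Violet 5, Calder→Violet 8, Joliet→Amber 3, Elton→Amber 5. Service 28; fixed 9; total 37.
{Red, Blue, Green, Amber, Violet, Teal}: Sutton→Violet 3, Brent→Red 2, Norris→Red 5, Calder→Blue 7, Joliet→Amber 3, Elton→Amber 5. Service 25; fixed 26; total 51.
No other subset beats 35.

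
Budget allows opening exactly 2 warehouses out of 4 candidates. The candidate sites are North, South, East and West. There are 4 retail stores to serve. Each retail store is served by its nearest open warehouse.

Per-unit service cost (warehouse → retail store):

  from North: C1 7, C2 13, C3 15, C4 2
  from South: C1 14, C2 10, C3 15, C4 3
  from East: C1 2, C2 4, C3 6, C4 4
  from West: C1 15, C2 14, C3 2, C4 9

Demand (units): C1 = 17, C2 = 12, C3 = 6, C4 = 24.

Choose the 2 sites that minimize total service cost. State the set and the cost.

Choose North and East; total service cost 166.

With exactly 2 open, each retail store uses its cheapest among the chosen.
{North, East}: C1→East 2·17=34, C2→East 4·12=48, C3→East 6·6=36, C4→North 2·24=48. Service cost 166.
{South, East}: service cost 190
{East, West}: service cost 190
Among all 6 size-2 choices, {North, East} is lowest.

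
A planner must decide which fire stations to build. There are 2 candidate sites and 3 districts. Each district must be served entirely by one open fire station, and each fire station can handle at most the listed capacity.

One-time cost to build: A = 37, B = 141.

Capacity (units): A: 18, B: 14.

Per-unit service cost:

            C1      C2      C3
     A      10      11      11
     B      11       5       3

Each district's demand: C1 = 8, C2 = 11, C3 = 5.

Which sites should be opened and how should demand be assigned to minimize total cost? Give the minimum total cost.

Open {A, B}: C1→A 10·8=80, C2→B 5·11=55, C3→A 11·5=55.
Loads: A carries 13/18, B carries 11/14. Service 190; fixed 178; total 368.
Next best feasible plan costs 402.

Minimum total cost: 368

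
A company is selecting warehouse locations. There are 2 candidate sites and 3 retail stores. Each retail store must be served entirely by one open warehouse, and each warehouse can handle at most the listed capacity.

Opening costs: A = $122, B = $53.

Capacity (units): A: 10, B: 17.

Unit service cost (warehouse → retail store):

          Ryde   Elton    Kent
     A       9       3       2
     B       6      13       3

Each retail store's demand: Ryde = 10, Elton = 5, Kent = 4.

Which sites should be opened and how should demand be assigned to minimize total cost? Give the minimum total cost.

Open {A, B}: Ryde→B 6·10=60, Elton→A 3·5=15, Kent→A 2·4=8.
Loads: A carries 9/10, B carries 10/17. Service 83; fixed 175; total 258.
Next best feasible plan costs 262.

Minimum total cost: 258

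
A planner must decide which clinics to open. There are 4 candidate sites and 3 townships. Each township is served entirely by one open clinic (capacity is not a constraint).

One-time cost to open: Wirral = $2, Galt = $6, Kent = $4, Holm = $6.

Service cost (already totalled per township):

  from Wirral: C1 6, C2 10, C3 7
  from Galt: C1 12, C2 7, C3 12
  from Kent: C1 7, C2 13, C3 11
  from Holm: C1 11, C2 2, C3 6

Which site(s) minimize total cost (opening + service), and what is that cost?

Open Wirral and Holm; minimum total cost 22.

For any fixed open set, each township goes to its cheapest open site; total = fixed + service.
{Wirral, Holm}: C1→Wirral 6, C2→Holm 2, C3→Holm 6. Service 14; fixed 8; total 22.
{Wirral}: C1→Wirral 6, C2→Wirral 10, C3→Wirral 7. Service 23; fixed 2; total 25.
{Kent, Holm}: service 15 + fixed 10 = 25
{Wirral, Galt, Kent, Holm}: C1→Wirral 6, C2→Holm 2, C3→Holm 6. Service 14; fixed 18; total 32.
No other subset beats 22.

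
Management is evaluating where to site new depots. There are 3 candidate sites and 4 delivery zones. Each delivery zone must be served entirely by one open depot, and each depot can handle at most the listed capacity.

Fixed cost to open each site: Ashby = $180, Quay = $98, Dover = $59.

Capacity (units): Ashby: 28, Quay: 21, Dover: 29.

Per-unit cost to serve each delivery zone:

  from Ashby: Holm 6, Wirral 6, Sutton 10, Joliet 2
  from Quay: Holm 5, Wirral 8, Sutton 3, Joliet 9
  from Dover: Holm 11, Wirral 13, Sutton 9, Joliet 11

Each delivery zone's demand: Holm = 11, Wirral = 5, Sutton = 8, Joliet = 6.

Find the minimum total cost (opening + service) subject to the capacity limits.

Minimum total cost: 367

Open {Quay, Dover}: Holm→Quay 5·11=55, Wirral→Dover 13·5=65, Sutton→Quay 3·8=24, Joliet→Dover 11·6=66.
Loads: Quay carries 19/21, Dover carries 11/29. Service 210; fixed 157; total 367.
Next best feasible plan costs 390.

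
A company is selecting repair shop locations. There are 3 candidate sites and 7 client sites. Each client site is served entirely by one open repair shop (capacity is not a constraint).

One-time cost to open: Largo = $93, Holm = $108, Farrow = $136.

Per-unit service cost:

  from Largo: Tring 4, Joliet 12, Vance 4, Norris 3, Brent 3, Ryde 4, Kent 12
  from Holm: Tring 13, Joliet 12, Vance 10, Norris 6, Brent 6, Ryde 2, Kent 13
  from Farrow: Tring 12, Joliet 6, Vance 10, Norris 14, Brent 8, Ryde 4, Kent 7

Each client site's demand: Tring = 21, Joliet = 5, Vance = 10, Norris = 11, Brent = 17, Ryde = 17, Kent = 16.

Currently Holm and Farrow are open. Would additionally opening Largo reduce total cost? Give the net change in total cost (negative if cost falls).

Current service cost with {Holm, Farrow}: 696.
Adding Largo: each client site re-picks its cheapest; new service cost 384, saving 312.
Extra fixed cost: 93. Net change = 93 − 312 = -219.
(Totals: 940 → 721.)

Yes — net change −219 (cost falls by 219).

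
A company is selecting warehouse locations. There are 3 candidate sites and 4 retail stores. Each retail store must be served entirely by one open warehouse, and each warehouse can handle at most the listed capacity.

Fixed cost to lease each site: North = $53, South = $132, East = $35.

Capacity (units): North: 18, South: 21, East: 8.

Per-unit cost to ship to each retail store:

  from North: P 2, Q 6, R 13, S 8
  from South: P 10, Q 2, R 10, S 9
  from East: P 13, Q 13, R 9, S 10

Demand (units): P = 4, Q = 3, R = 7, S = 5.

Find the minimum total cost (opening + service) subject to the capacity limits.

Open {North, East}: P→North 2·4=8, Q→North 6·3=18, R→East 9·7=63, S→North 8·5=40.
Loads: North carries 12/18, East carries 7/8. Service 129; fixed 88; total 217.
Next best feasible plan costs 255.

Minimum total cost: 217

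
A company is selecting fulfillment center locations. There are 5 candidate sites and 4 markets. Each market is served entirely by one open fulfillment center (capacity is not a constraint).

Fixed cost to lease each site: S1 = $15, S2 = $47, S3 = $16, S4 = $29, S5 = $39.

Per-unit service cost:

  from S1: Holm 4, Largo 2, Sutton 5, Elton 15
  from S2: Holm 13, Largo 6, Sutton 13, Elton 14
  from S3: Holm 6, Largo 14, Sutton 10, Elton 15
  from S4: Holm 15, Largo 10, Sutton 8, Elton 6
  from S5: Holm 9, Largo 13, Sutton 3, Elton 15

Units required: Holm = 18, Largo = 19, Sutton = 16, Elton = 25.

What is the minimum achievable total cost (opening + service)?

Minimum total cost: 384

For any fixed open set, each market goes to its cheapest open site; total = fixed + service.
{S1, S4}: Holm→S1 4·18=72, Largo→S1 2·19=38, Sutton→S1 5·16=80, Elton→S4 6·25=150. Service 340; fixed 44; total 384.
{S1, S4, S5}: service 308 + fixed 83 = 391
{S1, S3, S4}: service 340 + fixed 60 = 400
{S1, S2, S3, S4, S5}: service 308 + fixed 146 = 454
No other subset beats 384.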